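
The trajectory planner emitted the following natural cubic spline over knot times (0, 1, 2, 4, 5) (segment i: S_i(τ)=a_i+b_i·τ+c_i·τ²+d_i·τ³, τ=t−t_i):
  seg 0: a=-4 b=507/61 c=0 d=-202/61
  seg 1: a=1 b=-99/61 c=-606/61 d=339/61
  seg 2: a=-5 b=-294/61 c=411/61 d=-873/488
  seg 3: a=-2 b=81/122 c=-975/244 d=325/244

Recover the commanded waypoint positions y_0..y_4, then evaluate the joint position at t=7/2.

y_0 = S_0(0) = a_0 = -4
y_1 = S_1(0) = a_1 = 1
y_2 = S_2(0) = a_2 = -5
y_3 = S_3(0) = a_3 = -2
y_4 = S_3(1) = -4
t_q=7/2 is in segment 2 (τ=3/2); S_2(τ)=-12131/3904

y_0=-4 y_1=1 y_2=-5 y_3=-2 y_4=-4
S(7/2) = -12131/3904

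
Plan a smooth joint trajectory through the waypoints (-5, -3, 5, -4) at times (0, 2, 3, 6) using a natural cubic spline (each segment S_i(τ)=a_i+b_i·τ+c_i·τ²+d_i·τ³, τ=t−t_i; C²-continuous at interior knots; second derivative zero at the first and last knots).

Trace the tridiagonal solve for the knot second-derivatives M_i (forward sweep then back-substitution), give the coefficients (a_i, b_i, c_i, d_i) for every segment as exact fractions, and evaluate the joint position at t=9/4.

Δ: Δ0=1, Δ1=8, Δ2=-3
row 1: diag=6, rhs=42; c'=1/6, d'=7
row 2: denom=8−1·1/6=47/6; d'=(-66−1·7)/(47/6)=-438/47
back: M2=-438/47
back: M1=7−1/6·-438/47=402/47
M: M0=0, M1=402/47, M2=-438/47, M3=0
seg 0: a=-5, c=M0/2=0, d=(M1−M0)/(6·2)=67/94, b=Δ0−h0·(2M0+M1)/6=-87/47
seg 1: a=-3, c=M1/2=201/47, d=(M2−M1)/(6·1)=-140/47, b=Δ1−h1·(2M1+M2)/6=315/47
seg 2: a=5, c=M2/2=-219/47, d=(M3−M2)/(6·3)=73/141, b=Δ2−h2·(2M2+M3)/6=297/47
t_q=9/4 → seg 1, τ=1/4; S=-3+315/47·τ+201/47·τ²+-140/47·τ³=-415/376

  seg 0: a=-5 b=-87/47 c=0 d=67/94
  seg 1: a=-3 b=315/47 c=201/47 d=-140/47
  seg 2: a=5 b=297/47 c=-219/47 d=73/141
S(9/4) = -415/376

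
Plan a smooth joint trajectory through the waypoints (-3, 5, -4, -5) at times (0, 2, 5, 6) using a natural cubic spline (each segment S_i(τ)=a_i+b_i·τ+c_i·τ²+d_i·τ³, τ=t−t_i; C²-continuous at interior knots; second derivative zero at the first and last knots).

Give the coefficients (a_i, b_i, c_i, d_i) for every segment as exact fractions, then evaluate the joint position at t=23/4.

  seg 0: a=-3 b=408/71 c=0 d=-31/71
  seg 1: a=5 b=36/71 c=-186/71 d=103/213
  seg 2: a=-4 b=-153/71 c=123/71 d=-41/71
S(23/4) = -22199/4544

Δ: Δ0=4, Δ1=-3, Δ2=-1
row 1: diag=10, rhs=-42; c'=3/10, d'=-21/5
row 2: denom=8−3·3/10=71/10; d'=(12−3·-21/5)/(71/10)=246/71
back: M2=246/71
back: M1=-21/5−3/10·246/71=-372/71
M: M0=0, M1=-372/71, M2=246/71, M3=0
seg 0: a=-3, c=M0/2=0, d=(M1−M0)/(6·2)=-31/71, b=Δ0−h0·(2M0+M1)/6=408/71
seg 1: a=5, c=M1/2=-186/71, d=(M2−M1)/(6·3)=103/213, b=Δ1−h1·(2M1+M2)/6=36/71
seg 2: a=-4, c=M2/2=123/71, d=(M3−M2)/(6·1)=-41/71, b=Δ2−h2·(2M2+M3)/6=-153/71
t_q=23/4 → seg 2, τ=3/4; S=-4+-153/71·τ+123/71·τ²+-41/71·τ³=-22199/4544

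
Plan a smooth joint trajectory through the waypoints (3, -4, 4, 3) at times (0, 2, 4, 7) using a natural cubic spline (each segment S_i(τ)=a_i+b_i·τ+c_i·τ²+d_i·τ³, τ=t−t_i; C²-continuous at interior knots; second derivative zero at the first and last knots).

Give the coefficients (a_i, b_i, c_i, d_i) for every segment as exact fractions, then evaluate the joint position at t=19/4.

  seg 0: a=3 b=-325/57 c=0 d=251/456
  seg 1: a=-4 b=103/114 c=251/76 d=-50/57
  seg 2: a=4 b=409/114 c=-149/76 d=149/684
S(19/4) = 27627/4864

Δ: Δ0=-7/2, Δ1=4, Δ2=-1/3
row 1: diag=8, rhs=45; c'=1/4, d'=45/8
row 2: denom=10−2·1/4=19/2; d'=(-26−2·45/8)/(19/2)=-149/38
back: M2=-149/38
back: M1=45/8−1/4·-149/38=251/38
M: M0=0, M1=251/38, M2=-149/38, M3=0
seg 0: a=3, c=M0/2=0, d=(M1−M0)/(6·2)=251/456, b=Δ0−h0·(2M0+M1)/6=-325/57
seg 1: a=-4, c=M1/2=251/76, d=(M2−M1)/(6·2)=-50/57, b=Δ1−h1·(2M1+M2)/6=103/114
seg 2: a=4, c=M2/2=-149/76, d=(M3−M2)/(6·3)=149/684, b=Δ2−h2·(2M2+M3)/6=409/114
t_q=19/4 → seg 2, τ=3/4; S=4+409/114·τ+-149/76·τ²+149/684·τ³=27627/4864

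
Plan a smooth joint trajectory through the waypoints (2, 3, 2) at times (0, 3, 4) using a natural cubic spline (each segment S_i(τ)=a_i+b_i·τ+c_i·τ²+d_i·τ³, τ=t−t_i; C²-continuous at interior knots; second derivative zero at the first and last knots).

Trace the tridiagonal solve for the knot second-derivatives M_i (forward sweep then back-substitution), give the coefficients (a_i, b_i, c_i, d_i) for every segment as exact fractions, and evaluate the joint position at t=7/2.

Δ: Δ0=1/3, Δ1=-1
row 1: diag=8, rhs=-8; c'=1/8, d'=-1
back: M1=-1
M: M0=0, M1=-1, M2=0
seg 0: a=2, c=M0/2=0, d=(M1−M0)/(6·3)=-1/18, b=Δ0−h0·(2M0+M1)/6=5/6
seg 1: a=3, c=M1/2=-1/2, d=(M2−M1)/(6·1)=1/6, b=Δ1−h1·(2M1+M2)/6=-2/3
t_q=7/2 → seg 1, τ=1/2; S=3+-2/3·τ+-1/2·τ²+1/6·τ³=41/16

  seg 0: a=2 b=5/6 c=0 d=-1/18
  seg 1: a=3 b=-2/3 c=-1/2 d=1/6
S(7/2) = 41/16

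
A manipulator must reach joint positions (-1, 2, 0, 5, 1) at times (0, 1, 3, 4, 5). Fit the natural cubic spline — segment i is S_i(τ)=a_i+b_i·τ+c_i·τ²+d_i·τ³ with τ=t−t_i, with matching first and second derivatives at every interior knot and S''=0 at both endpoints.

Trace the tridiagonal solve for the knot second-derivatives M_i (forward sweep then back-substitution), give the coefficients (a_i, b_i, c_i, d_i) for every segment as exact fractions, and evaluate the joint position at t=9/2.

  seg 0: a=-1 b=262/61 c=0 d=-79/61
  seg 1: a=2 b=25/61 c=-237/61 d=97/61
  seg 2: a=0 b=241/61 c=345/61 d=-281/61
  seg 3: a=5 b=88/61 c=-498/61 d=166/61
S(9/2) = 981/244

Δ: Δ0=3, Δ1=-1, Δ2=5, Δ3=-4
row 1: diag=6, rhs=-24; c'=1/3, d'=-4
row 2: denom=6−2·1/3=16/3; d'=(36−2·-4)/(16/3)=33/4
row 3: denom=4−1·3/16=61/16; d'=(-54−1·33/4)/(61/16)=-996/61
back: M3=-996/61
back: M2=33/4−3/16·-996/61=690/61
back: M1=-4−1/3·690/61=-474/61
M: M0=0, M1=-474/61, M2=690/61, M3=-996/61, M4=0
seg 0: a=-1, c=M0/2=0, d=(M1−M0)/(6·1)=-79/61, b=Δ0−h0·(2M0+M1)/6=262/61
seg 1: a=2, c=M1/2=-237/61, d=(M2−M1)/(6·2)=97/61, b=Δ1−h1·(2M1+M2)/6=25/61
seg 2: a=0, c=M2/2=345/61, d=(M3−M2)/(6·1)=-281/61, b=Δ2−h2·(2M2+M3)/6=241/61
seg 3: a=5, c=M3/2=-498/61, d=(M4−M3)/(6·1)=166/61, b=Δ3−h3·(2M3+M4)/6=88/61
t_q=9/2 → seg 3, τ=1/2; S=5+88/61·τ+-498/61·τ²+166/61·τ³=981/244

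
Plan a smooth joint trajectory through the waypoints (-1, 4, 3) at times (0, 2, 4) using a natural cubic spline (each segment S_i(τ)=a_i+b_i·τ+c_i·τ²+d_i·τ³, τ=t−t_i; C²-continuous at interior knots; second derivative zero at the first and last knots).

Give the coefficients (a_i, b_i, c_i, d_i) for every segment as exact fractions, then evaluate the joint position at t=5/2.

Δ: Δ0=5/2, Δ1=-1/2
row 1: diag=8, rhs=-18; c'=1/4, d'=-9/4
back: M1=-9/4
M: M0=0, M1=-9/4, M2=0
seg 0: a=-1, c=M0/2=0, d=(M1−M0)/(6·2)=-3/16, b=Δ0−h0·(2M0+M1)/6=13/4
seg 1: a=4, c=M1/2=-9/8, d=(M2−M1)/(6·2)=3/16, b=Δ1−h1·(2M1+M2)/6=1
t_q=5/2 → seg 1, τ=1/2; S=4+1·τ+-9/8·τ²+3/16·τ³=543/128

  seg 0: a=-1 b=13/4 c=0 d=-3/16
  seg 1: a=4 b=1 c=-9/8 d=3/16
S(5/2) = 543/128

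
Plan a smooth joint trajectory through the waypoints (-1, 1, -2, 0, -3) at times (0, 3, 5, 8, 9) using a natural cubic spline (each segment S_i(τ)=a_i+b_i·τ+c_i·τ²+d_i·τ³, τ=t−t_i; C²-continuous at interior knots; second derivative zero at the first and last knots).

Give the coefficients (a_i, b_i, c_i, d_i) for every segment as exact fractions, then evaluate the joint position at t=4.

  seg 0: a=-1 b=2167/1356 c=0 d=-421/4068
  seg 1: a=1 b=-811/678 c=-421/452 d=1057/2712
  seg 2: a=-2 b=-83/339 c=159/113 d=-374/1017
  seg 3: a=0 b=-587/339 c=-215/113 d=215/339
S(4) = -667/904

Δ: Δ0=2/3, Δ1=-3/2, Δ2=2/3, Δ3=-3
row 1: diag=10, rhs=-13; c'=1/5, d'=-13/10
row 2: denom=10−2·1/5=48/5; d'=(13−2·-13/10)/(48/5)=13/8
row 3: denom=8−3·5/16=113/16; d'=(-22−3·13/8)/(113/16)=-430/113
back: M3=-430/113
back: M2=13/8−5/16·-430/113=318/113
back: M1=-13/10−1/5·318/113=-421/226
M: M0=0, M1=-421/226, M2=318/113, M3=-430/113, M4=0
seg 0: a=-1, c=M0/2=0, d=(M1−M0)/(6·3)=-421/4068, b=Δ0−h0·(2M0+M1)/6=2167/1356
seg 1: a=1, c=M1/2=-421/452, d=(M2−M1)/(6·2)=1057/2712, b=Δ1−h1·(2M1+M2)/6=-811/678
seg 2: a=-2, c=M2/2=159/113, d=(M3−M2)/(6·3)=-374/1017, b=Δ2−h2·(2M2+M3)/6=-83/339
seg 3: a=0, c=M3/2=-215/113, d=(M4−M3)/(6·1)=215/339, b=Δ3−h3·(2M3+M4)/6=-587/339
t_q=4 → seg 1, τ=1; S=1+-811/678·τ+-421/452·τ²+1057/2712·τ³=-667/904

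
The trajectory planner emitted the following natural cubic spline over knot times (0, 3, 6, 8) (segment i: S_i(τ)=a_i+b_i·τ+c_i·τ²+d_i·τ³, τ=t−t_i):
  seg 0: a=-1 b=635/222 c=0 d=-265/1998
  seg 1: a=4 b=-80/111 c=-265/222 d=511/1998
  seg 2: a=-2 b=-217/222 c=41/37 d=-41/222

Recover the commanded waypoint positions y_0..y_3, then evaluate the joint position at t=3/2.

y_0 = S_0(0) = a_0 = -1
y_1 = S_1(0) = a_1 = 4
y_2 = S_2(0) = a_2 = -2
y_3 = S_2(2) = -1
t_q=3/2 is in segment 0 (τ=3/2); S_0(τ)=1683/592

y_0=-1 y_1=4 y_2=-2 y_3=-1
S(3/2) = 1683/592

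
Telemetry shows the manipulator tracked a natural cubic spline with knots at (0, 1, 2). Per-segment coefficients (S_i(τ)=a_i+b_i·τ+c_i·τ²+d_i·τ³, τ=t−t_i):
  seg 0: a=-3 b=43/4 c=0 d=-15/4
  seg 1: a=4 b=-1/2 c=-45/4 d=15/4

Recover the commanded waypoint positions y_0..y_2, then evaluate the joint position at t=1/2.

y_0 = S_0(0) = a_0 = -3
y_1 = S_1(0) = a_1 = 4
y_2 = S_1(1) = -4
t_q=1/2 is in segment 0 (τ=1/2); S_0(τ)=61/32

y_0=-3 y_1=4 y_2=-4
S(1/2) = 61/32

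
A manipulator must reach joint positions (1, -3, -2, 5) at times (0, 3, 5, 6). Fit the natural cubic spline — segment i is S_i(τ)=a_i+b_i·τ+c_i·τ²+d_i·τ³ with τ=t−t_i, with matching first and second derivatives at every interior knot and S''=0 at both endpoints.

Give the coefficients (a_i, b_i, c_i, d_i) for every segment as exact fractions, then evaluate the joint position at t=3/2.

Δ: Δ0=-4/3, Δ1=1/2, Δ2=7
row 1: diag=10, rhs=11; c'=1/5, d'=11/10
row 2: denom=6−2·1/5=28/5; d'=(39−2·11/10)/(28/5)=46/7
back: M2=46/7
back: M1=11/10−1/5·46/7=-3/14
M: M0=0, M1=-3/14, M2=46/7, M3=0
seg 0: a=1, c=M0/2=0, d=(M1−M0)/(6·3)=-1/84, b=Δ0−h0·(2M0+M1)/6=-103/84
seg 1: a=-3, c=M1/2=-3/28, d=(M2−M1)/(6·2)=95/168, b=Δ1−h1·(2M1+M2)/6=-65/42
seg 2: a=-2, c=M2/2=23/7, d=(M3−M2)/(6·1)=-23/21, b=Δ2−h2·(2M2+M3)/6=101/21
t_q=3/2 → seg 0, τ=3/2; S=1+-103/84·τ+0·τ²+-1/84·τ³=-197/224

  seg 0: a=1 b=-103/84 c=0 d=-1/84
  seg 1: a=-3 b=-65/42 c=-3/28 d=95/168
  seg 2: a=-2 b=101/21 c=23/7 d=-23/21
S(3/2) = -197/224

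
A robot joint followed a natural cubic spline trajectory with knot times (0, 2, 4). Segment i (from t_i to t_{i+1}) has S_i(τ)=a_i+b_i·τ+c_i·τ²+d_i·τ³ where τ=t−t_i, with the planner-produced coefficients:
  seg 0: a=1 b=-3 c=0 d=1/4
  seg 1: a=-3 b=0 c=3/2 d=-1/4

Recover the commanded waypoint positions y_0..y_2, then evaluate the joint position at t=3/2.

y_0=1 y_1=-3 y_2=1
S(3/2) = -85/32

y_0 = S_0(0) = a_0 = 1
y_1 = S_1(0) = a_1 = -3
y_2 = S_1(2) = 1
t_q=3/2 is in segment 0 (τ=3/2); S_0(τ)=-85/32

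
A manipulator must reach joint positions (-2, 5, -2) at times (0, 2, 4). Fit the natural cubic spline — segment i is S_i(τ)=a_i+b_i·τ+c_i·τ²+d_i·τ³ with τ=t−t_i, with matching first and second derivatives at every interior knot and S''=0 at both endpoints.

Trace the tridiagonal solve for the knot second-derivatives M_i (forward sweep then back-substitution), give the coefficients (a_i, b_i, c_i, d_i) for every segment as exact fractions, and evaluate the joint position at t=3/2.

  seg 0: a=-2 b=21/4 c=0 d=-7/16
  seg 1: a=5 b=0 c=-21/8 d=7/16
S(3/2) = 563/128

Δ: Δ0=7/2, Δ1=-7/2
row 1: diag=8, rhs=-42; c'=1/4, d'=-21/4
back: M1=-21/4
M: M0=0, M1=-21/4, M2=0
seg 0: a=-2, c=M0/2=0, d=(M1−M0)/(6·2)=-7/16, b=Δ0−h0·(2M0+M1)/6=21/4
seg 1: a=5, c=M1/2=-21/8, d=(M2−M1)/(6·2)=7/16, b=Δ1−h1·(2M1+M2)/6=0
t_q=3/2 → seg 0, τ=3/2; S=-2+21/4·τ+0·τ²+-7/16·τ³=563/128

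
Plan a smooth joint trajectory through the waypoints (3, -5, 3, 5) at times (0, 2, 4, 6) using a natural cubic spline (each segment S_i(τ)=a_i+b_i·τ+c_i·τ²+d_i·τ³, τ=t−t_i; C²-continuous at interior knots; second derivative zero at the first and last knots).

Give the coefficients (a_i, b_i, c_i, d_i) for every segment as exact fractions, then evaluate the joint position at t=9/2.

Δ: Δ0=-4, Δ1=4, Δ2=1
row 1: diag=8, rhs=48; c'=1/4, d'=6
row 2: denom=8−2·1/4=15/2; d'=(-18−2·6)/(15/2)=-4
back: M2=-4
back: M1=6−1/4·-4=7
M: M0=0, M1=7, M2=-4, M3=0
seg 0: a=3, c=M0/2=0, d=(M1−M0)/(6·2)=7/12, b=Δ0−h0·(2M0+M1)/6=-19/3
seg 1: a=-5, c=M1/2=7/2, d=(M2−M1)/(6·2)=-11/12, b=Δ1−h1·(2M1+M2)/6=2/3
seg 2: a=3, c=M2/2=-2, d=(M3−M2)/(6·2)=1/3, b=Δ2−h2·(2M2+M3)/6=11/3
t_q=9/2 → seg 2, τ=1/2; S=3+11/3·τ+-2·τ²+1/3·τ³=35/8

  seg 0: a=3 b=-19/3 c=0 d=7/12
  seg 1: a=-5 b=2/3 c=7/2 d=-11/12
  seg 2: a=3 b=11/3 c=-2 d=1/3
S(9/2) = 35/8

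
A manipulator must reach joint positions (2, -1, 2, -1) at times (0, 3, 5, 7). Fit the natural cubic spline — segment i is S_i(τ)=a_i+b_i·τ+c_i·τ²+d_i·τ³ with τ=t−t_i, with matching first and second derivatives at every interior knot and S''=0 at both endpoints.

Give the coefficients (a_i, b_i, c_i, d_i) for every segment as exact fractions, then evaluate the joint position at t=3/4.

  seg 0: a=2 b=-77/38 c=0 d=13/114
  seg 1: a=-1 b=20/19 c=39/38 d=-61/152
  seg 2: a=2 b=13/38 c=-105/76 d=35/152
S(3/4) = 1285/2432

Δ: Δ0=-1, Δ1=3/2, Δ2=-3/2
row 1: diag=10, rhs=15; c'=1/5, d'=3/2
row 2: denom=8−2·1/5=38/5; d'=(-18−2·3/2)/(38/5)=-105/38
back: M2=-105/38
back: M1=3/2−1/5·-105/38=39/19
M: M0=0, M1=39/19, M2=-105/38, M3=0
seg 0: a=2, c=M0/2=0, d=(M1−M0)/(6·3)=13/114, b=Δ0−h0·(2M0+M1)/6=-77/38
seg 1: a=-1, c=M1/2=39/38, d=(M2−M1)/(6·2)=-61/152, b=Δ1−h1·(2M1+M2)/6=20/19
seg 2: a=2, c=M2/2=-105/76, d=(M3−M2)/(6·2)=35/152, b=Δ2−h2·(2M2+M3)/6=13/38
t_q=3/4 → seg 0, τ=3/4; S=2+-77/38·τ+0·τ²+13/114·τ³=1285/2432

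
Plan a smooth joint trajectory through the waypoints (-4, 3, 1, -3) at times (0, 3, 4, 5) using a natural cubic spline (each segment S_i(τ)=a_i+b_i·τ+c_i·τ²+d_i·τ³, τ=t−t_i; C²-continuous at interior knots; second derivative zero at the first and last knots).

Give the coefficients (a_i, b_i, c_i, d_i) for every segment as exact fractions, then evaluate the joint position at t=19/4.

  seg 0: a=-4 b=355/93 c=0 d=-46/279
  seg 1: a=3 b=-59/93 c=-46/31 d=11/93
  seg 2: a=1 b=-302/93 c=-35/31 d=35/93
S(19/4) = -3793/1984

Δ: Δ0=7/3, Δ1=-2, Δ2=-4
row 1: diag=8, rhs=-26; c'=1/8, d'=-13/4
row 2: denom=4−1·1/8=31/8; d'=(-12−1·-13/4)/(31/8)=-70/31
back: M2=-70/31
back: M1=-13/4−1/8·-70/31=-92/31
M: M0=0, M1=-92/31, M2=-70/31, M3=0
seg 0: a=-4, c=M0/2=0, d=(M1−M0)/(6·3)=-46/279, b=Δ0−h0·(2M0+M1)/6=355/93
seg 1: a=3, c=M1/2=-46/31, d=(M2−M1)/(6·1)=11/93, b=Δ1−h1·(2M1+M2)/6=-59/93
seg 2: a=1, c=M2/2=-35/31, d=(M3−M2)/(6·1)=35/93, b=Δ2−h2·(2M2+M3)/6=-302/93
t_q=19/4 → seg 2, τ=3/4; S=1+-302/93·τ+-35/31·τ²+35/93·τ³=-3793/1984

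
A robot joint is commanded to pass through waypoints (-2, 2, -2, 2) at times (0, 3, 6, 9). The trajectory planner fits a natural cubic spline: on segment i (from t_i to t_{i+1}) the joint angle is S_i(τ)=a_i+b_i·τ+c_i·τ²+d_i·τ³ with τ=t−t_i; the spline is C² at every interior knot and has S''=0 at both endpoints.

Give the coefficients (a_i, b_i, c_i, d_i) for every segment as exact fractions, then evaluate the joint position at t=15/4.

Δ: Δ0=4/3, Δ1=-4/3, Δ2=4/3
row 1: diag=12, rhs=-16; c'=1/4, d'=-4/3
row 2: denom=12−3·1/4=45/4; d'=(16−3·-4/3)/(45/4)=16/9
back: M2=16/9
back: M1=-4/3−1/4·16/9=-16/9
M: M0=0, M1=-16/9, M2=16/9, M3=0
seg 0: a=-2, c=M0/2=0, d=(M1−M0)/(6·3)=-8/81, b=Δ0−h0·(2M0+M1)/6=20/9
seg 1: a=2, c=M1/2=-8/9, d=(M2−M1)/(6·3)=16/81, b=Δ1−h1·(2M1+M2)/6=-4/9
seg 2: a=-2, c=M2/2=8/9, d=(M3−M2)/(6·3)=-8/81, b=Δ2−h2·(2M2+M3)/6=-4/9
t_q=15/4 → seg 1, τ=3/4; S=2+-4/9·τ+-8/9·τ²+16/81·τ³=5/4

  seg 0: a=-2 b=20/9 c=0 d=-8/81
  seg 1: a=2 b=-4/9 c=-8/9 d=16/81
  seg 2: a=-2 b=-4/9 c=8/9 d=-8/81
S(15/4) = 5/4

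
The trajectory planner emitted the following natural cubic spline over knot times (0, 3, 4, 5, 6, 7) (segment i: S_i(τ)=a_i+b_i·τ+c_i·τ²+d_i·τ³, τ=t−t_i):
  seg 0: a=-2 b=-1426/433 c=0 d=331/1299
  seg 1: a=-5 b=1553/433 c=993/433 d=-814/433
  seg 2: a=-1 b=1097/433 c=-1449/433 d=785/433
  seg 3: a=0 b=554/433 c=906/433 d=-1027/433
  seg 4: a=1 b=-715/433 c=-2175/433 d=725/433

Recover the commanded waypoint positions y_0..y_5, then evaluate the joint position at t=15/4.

y_0=-2 y_1=-5 y_2=-1 y_3=0 y_4=1 y_5=-4
S(15/4) = -25123/13856

y_0 = S_0(0) = a_0 = -2
y_1 = S_1(0) = a_1 = -5
y_2 = S_2(0) = a_2 = -1
y_3 = S_3(0) = a_3 = 0
y_4 = S_4(0) = a_4 = 1
y_5 = S_4(1) = -4
t_q=15/4 is in segment 1 (τ=3/4); S_1(τ)=-25123/13856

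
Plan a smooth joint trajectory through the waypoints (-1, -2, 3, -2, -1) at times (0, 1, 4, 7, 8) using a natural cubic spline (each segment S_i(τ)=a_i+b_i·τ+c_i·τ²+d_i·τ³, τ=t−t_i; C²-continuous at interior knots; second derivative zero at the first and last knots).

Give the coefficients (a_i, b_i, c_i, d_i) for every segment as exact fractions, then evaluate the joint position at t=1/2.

Δ: Δ0=-1, Δ1=5/3, Δ2=-5/3, Δ3=1
row 1: diag=8, rhs=16; c'=3/8, d'=2
row 2: denom=12−3·3/8=87/8; d'=(-20−3·2)/(87/8)=-208/87
row 3: denom=8−3·8/29=208/29; d'=(16−3·-208/87)/(208/29)=42/13
back: M3=42/13
back: M2=-208/87−8/29·42/13=-128/39
back: M1=2−3/8·-128/39=42/13
M: M0=0, M1=42/13, M2=-128/39, M3=42/13, M4=0
seg 0: a=-1, c=M0/2=0, d=(M1−M0)/(6·1)=7/13, b=Δ0−h0·(2M0+M1)/6=-20/13
seg 1: a=-2, c=M1/2=21/13, d=(M2−M1)/(6·3)=-127/351, b=Δ1−h1·(2M1+M2)/6=1/13
seg 2: a=3, c=M2/2=-64/39, d=(M3−M2)/(6·3)=127/351, b=Δ2−h2·(2M2+M3)/6=0
seg 3: a=-2, c=M3/2=21/13, d=(M4−M3)/(6·1)=-7/13, b=Δ3−h3·(2M3+M4)/6=-1/13
t_q=1/2 → seg 0, τ=1/2; S=-1+-20/13·τ+0·τ²+7/13·τ³=-177/104

  seg 0: a=-1 b=-20/13 c=0 d=7/13
  seg 1: a=-2 b=1/13 c=21/13 d=-127/351
  seg 2: a=3 b=0 c=-64/39 d=127/351
  seg 3: a=-2 b=-1/13 c=21/13 d=-7/13
S(1/2) = -177/104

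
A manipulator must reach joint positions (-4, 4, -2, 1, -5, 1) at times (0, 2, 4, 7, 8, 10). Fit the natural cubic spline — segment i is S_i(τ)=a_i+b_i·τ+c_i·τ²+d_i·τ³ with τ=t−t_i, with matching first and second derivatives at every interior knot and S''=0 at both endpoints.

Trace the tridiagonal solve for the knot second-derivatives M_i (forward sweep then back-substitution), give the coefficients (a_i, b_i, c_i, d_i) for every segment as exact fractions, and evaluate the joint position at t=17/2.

Δ: Δ0=4, Δ1=-3, Δ2=1, Δ3=-6, Δ4=3
row 1: diag=8, rhs=-42; c'=1/4, d'=-21/4
row 2: denom=10−2·1/4=19/2; d'=(24−2·-21/4)/(19/2)=69/19
row 3: denom=8−3·6/19=134/19; d'=(-42−3·69/19)/(134/19)=-15/2
row 4: denom=6−1·19/134=785/134; d'=(54−1·-15/2)/(785/134)=8241/785
back: M4=8241/785
back: M3=-15/2−19/134·8241/785=-7056/785
back: M2=69/19−6/19·-7056/785=5079/785
back: M1=-21/4−1/4·5079/785=-5391/785
M: M0=0, M1=-5391/785, M2=5079/785, M3=-7056/785, M4=8241/785, M5=0
seg 0: a=-4, c=M0/2=0, d=(M1−M0)/(6·2)=-1797/3140, b=Δ0−h0·(2M0+M1)/6=4937/785
seg 1: a=4, c=M1/2=-5391/1570, d=(M2−M1)/(6·2)=349/314, b=Δ1−h1·(2M1+M2)/6=-454/785
seg 2: a=-2, c=M2/2=5079/1570, d=(M3−M2)/(6·3)=-809/942, b=Δ2−h2·(2M2+M3)/6=-766/785
seg 3: a=1, c=M3/2=-3528/785, d=(M4−M3)/(6·1)=5099/1570, b=Δ3−h3·(2M3+M4)/6=-7463/1570
seg 4: a=-5, c=M4/2=8241/1570, d=(M5−M4)/(6·2)=-2747/3140, b=Δ4−h4·(2M4+M5)/6=-3139/785
t_q=17/2 → seg 4, τ=1/2; S=-5+-3139/785·τ+8241/1570·τ²+-2747/3140·τ³=-145607/25120

  seg 0: a=-4 b=4937/785 c=0 d=-1797/3140
  seg 1: a=4 b=-454/785 c=-5391/1570 d=349/314
  seg 2: a=-2 b=-766/785 c=5079/1570 d=-809/942
  seg 3: a=1 b=-7463/1570 c=-3528/785 d=5099/1570
  seg 4: a=-5 b=-3139/785 c=8241/1570 d=-2747/3140
S(17/2) = -145607/25120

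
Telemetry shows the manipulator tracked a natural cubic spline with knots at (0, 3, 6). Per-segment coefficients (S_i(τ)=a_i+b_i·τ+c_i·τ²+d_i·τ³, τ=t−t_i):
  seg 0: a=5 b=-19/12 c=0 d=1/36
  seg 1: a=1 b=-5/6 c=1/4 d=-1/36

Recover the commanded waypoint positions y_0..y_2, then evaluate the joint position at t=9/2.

y_0=5 y_1=1 y_2=0
S(9/2) = 7/32

y_0 = S_0(0) = a_0 = 5
y_1 = S_1(0) = a_1 = 1
y_2 = S_1(3) = 0
t_q=9/2 is in segment 1 (τ=3/2); S_1(τ)=7/32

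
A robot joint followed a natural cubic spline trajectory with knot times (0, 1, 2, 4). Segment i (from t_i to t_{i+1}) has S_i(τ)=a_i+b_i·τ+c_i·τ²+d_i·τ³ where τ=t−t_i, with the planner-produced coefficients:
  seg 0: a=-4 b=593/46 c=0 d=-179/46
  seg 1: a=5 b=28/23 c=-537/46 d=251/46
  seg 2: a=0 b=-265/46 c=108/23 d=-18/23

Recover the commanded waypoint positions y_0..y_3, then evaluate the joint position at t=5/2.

y_0 = S_0(0) = a_0 = -4
y_1 = S_1(0) = a_1 = 5
y_2 = S_2(0) = a_2 = 0
y_3 = S_2(2) = 1
t_q=5/2 is in segment 2 (τ=1/2); S_2(τ)=-83/46

y_0=-4 y_1=5 y_2=0 y_3=1
S(5/2) = -83/46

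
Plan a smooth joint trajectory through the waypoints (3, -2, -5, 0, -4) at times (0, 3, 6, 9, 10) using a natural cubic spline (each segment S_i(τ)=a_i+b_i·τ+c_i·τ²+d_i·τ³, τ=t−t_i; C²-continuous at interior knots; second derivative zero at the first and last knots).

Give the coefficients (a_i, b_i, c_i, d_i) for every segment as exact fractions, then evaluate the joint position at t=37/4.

Δ: Δ0=-5/3, Δ1=-1, Δ2=5/3, Δ3=-4
row 1: diag=12, rhs=4; c'=1/4, d'=1/3
row 2: denom=12−3·1/4=45/4; d'=(16−3·1/3)/(45/4)=4/3
row 3: denom=8−3·4/15=36/5; d'=(-34−3·4/3)/(36/5)=-95/18
back: M3=-95/18
back: M2=4/3−4/15·-95/18=74/27
back: M1=1/3−1/4·74/27=-19/54
M: M0=0, M1=-19/54, M2=74/27, M3=-95/18, M4=0
seg 0: a=3, c=M0/2=0, d=(M1−M0)/(6·3)=-19/972, b=Δ0−h0·(2M0+M1)/6=-161/108
seg 1: a=-2, c=M1/2=-19/108, d=(M2−M1)/(6·3)=167/972, b=Δ1−h1·(2M1+M2)/6=-109/54
seg 2: a=-5, c=M2/2=37/27, d=(M3−M2)/(6·3)=-433/972, b=Δ2−h2·(2M2+M3)/6=169/108
seg 3: a=0, c=M3/2=-95/36, d=(M4−M3)/(6·1)=95/108, b=Δ3−h3·(2M3+M4)/6=-121/54
t_q=37/4 → seg 3, τ=1/4; S=0+-121/54·τ+-95/36·τ²+95/108·τ³=-1639/2304

  seg 0: a=3 b=-161/108 c=0 d=-19/972
  seg 1: a=-2 b=-109/54 c=-19/108 d=167/972
  seg 2: a=-5 b=169/108 c=37/27 d=-433/972
  seg 3: a=0 b=-121/54 c=-95/36 d=95/108
S(37/4) = -1639/2304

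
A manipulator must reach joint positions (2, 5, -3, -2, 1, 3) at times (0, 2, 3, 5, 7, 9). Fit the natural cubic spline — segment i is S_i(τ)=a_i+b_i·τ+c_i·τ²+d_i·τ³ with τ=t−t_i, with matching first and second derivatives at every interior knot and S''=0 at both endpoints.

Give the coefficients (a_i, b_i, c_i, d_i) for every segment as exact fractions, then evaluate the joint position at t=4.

  seg 0: a=2 b=5039/954 c=0 d=-451/477
  seg 1: a=5 b=-5785/954 c=-902/159 d=3565/954
  seg 2: a=-3 b=-2957/477 c=587/106 d=-4175/3816
  seg 3: a=-2 b=2693/954 c=-653/636 d=697/3816
  seg 4: a=1 b=433/477 c=11/159 d=-11/954
S(4) = -6049/1272

Δ: Δ0=3/2, Δ1=-8, Δ2=1/2, Δ3=3/2, Δ4=1
row 1: diag=6, rhs=-57; c'=1/6, d'=-19/2
row 2: denom=6−1·1/6=35/6; d'=(51−1·-19/2)/(35/6)=363/35
row 3: denom=8−2·12/35=256/35; d'=(6−2·363/35)/(256/35)=-129/64
row 4: denom=8−2·35/128=477/64; d'=(-3−2·-129/64)/(477/64)=22/159
back: M4=22/159
back: M3=-129/64−35/128·22/159=-653/318
back: M2=363/35−12/35·-653/318=587/53
back: M1=-19/2−1/6·587/53=-1804/159
M: M0=0, M1=-1804/159, M2=587/53, M3=-653/318, M4=22/159, M5=0
seg 0: a=2, c=M0/2=0, d=(M1−M0)/(6·2)=-451/477, b=Δ0−h0·(2M0+M1)/6=5039/954
seg 1: a=5, c=M1/2=-902/159, d=(M2−M1)/(6·1)=3565/954, b=Δ1−h1·(2M1+M2)/6=-5785/954
seg 2: a=-3, c=M2/2=587/106, d=(M3−M2)/(6·2)=-4175/3816, b=Δ2−h2·(2M2+M3)/6=-2957/477
seg 3: a=-2, c=M3/2=-653/636, d=(M4−M3)/(6·2)=697/3816, b=Δ3−h3·(2M3+M4)/6=2693/954
seg 4: a=1, c=M4/2=11/159, d=(M5−M4)/(6·2)=-11/954, b=Δ4−h4·(2M4+M5)/6=433/477
t_q=4 → seg 2, τ=1; S=-3+-2957/477·τ+587/106·τ²+-4175/3816·τ³=-6049/1272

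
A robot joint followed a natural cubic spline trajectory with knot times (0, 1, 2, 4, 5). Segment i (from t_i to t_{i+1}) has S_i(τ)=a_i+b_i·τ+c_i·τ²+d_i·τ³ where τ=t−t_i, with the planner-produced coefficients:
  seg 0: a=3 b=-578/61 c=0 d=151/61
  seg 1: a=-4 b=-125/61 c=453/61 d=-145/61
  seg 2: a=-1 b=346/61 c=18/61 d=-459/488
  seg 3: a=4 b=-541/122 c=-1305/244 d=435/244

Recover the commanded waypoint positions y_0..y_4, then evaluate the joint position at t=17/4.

y_0 = S_0(0) = a_0 = 3
y_1 = S_1(0) = a_1 = -4
y_2 = S_2(0) = a_2 = -1
y_3 = S_3(0) = a_3 = 4
y_4 = S_3(1) = -4
t_q=17/4 is in segment 3 (τ=1/4); S_3(τ)=40367/15616

y_0=3 y_1=-4 y_2=-1 y_3=4 y_4=-4
S(17/4) = 40367/15616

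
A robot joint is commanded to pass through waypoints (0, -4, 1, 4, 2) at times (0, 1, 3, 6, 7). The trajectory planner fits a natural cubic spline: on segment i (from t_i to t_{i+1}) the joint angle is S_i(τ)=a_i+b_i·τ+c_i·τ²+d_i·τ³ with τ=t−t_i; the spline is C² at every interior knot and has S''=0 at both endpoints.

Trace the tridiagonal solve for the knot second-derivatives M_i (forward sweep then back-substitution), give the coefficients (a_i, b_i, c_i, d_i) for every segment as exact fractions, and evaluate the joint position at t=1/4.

Δ: Δ0=-4, Δ1=5/2, Δ2=1, Δ3=-2
row 1: diag=6, rhs=39; c'=1/3, d'=13/2
row 2: denom=10−2·1/3=28/3; d'=(-9−2·13/2)/(28/3)=-33/14
row 3: denom=8−3·9/28=197/28; d'=(-18−3·-33/14)/(197/28)=-306/197
back: M3=-306/197
back: M2=-33/14−9/28·-306/197=-366/197
back: M1=13/2−1/3·-366/197=2805/394
M: M0=0, M1=2805/394, M2=-366/197, M3=-306/197, M4=0
seg 0: a=0, c=M0/2=0, d=(M1−M0)/(6·1)=935/788, b=Δ0−h0·(2M0+M1)/6=-4087/788
seg 1: a=-4, c=M1/2=2805/788, d=(M2−M1)/(6·2)=-1179/1576, b=Δ1−h1·(2M1+M2)/6=-641/394
seg 2: a=1, c=M2/2=-183/197, d=(M3−M2)/(6·3)=10/591, b=Δ2−h2·(2M2+M3)/6=716/197
seg 3: a=4, c=M3/2=-153/197, d=(M4−M3)/(6·1)=51/197, b=Δ3−h3·(2M3+M4)/6=-292/197
t_q=1/4 → seg 0, τ=1/4; S=0+-4087/788·τ+0·τ²+935/788·τ³=-64457/50432

  seg 0: a=0 b=-4087/788 c=0 d=935/788
  seg 1: a=-4 b=-641/394 c=2805/788 d=-1179/1576
  seg 2: a=1 b=716/197 c=-183/197 d=10/591
  seg 3: a=4 b=-292/197 c=-153/197 d=51/197
S(1/4) = -64457/50432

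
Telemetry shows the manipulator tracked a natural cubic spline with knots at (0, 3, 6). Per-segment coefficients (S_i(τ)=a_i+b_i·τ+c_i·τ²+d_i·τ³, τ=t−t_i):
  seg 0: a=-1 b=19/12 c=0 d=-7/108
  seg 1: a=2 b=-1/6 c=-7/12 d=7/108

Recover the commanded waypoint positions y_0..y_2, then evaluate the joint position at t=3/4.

y_0=-1 y_1=2 y_2=-2
S(3/4) = 41/256

y_0 = S_0(0) = a_0 = -1
y_1 = S_1(0) = a_1 = 2
y_2 = S_1(3) = -2
t_q=3/4 is in segment 0 (τ=3/4); S_0(τ)=41/256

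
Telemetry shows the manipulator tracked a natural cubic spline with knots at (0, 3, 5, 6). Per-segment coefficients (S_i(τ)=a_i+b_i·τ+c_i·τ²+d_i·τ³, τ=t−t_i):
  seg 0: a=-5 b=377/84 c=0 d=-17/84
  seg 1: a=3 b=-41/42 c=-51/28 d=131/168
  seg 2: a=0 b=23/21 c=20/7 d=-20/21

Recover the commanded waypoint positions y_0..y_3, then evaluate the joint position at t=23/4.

y_0 = S_0(0) = a_0 = -5
y_1 = S_1(0) = a_1 = 3
y_2 = S_2(0) = a_2 = 0
y_3 = S_2(1) = 3
t_q=23/4 is in segment 2 (τ=3/4); S_2(τ)=227/112

y_0=-5 y_1=3 y_2=0 y_3=3
S(23/4) = 227/112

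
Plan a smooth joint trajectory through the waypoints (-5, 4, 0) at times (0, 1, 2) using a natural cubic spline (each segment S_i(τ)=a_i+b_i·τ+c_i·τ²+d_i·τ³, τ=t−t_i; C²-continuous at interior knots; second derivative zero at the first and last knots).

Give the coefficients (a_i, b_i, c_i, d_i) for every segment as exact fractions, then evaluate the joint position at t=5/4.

  seg 0: a=-5 b=49/4 c=0 d=-13/4
  seg 1: a=4 b=5/2 c=-39/4 d=13/4
S(5/4) = 1041/256

Δ: Δ0=9, Δ1=-4
row 1: diag=4, rhs=-78; c'=1/4, d'=-39/2
back: M1=-39/2
M: M0=0, M1=-39/2, M2=0
seg 0: a=-5, c=M0/2=0, d=(M1−M0)/(6·1)=-13/4, b=Δ0−h0·(2M0+M1)/6=49/4
seg 1: a=4, c=M1/2=-39/4, d=(M2−M1)/(6·1)=13/4, b=Δ1−h1·(2M1+M2)/6=5/2
t_q=5/4 → seg 1, τ=1/4; S=4+5/2·τ+-39/4·τ²+13/4·τ³=1041/256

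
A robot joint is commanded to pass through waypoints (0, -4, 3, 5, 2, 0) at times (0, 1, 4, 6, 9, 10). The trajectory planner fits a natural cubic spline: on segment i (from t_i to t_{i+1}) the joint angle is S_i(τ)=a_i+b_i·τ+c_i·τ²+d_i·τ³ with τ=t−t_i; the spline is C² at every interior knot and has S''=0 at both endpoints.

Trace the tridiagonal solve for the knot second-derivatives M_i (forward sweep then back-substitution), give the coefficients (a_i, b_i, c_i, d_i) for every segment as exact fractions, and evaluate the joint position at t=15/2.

  seg 0: a=0 b=-1576/319 c=0 d=300/319
  seg 1: a=-4 b=-676/319 c=900/319 d=-349/783
  seg 2: a=3 b=885/319 c=-1139/957 d=5/33
  seg 3: a=5 b=-161/957 c=-269/957 d=1/783
  seg 4: a=2 b=-1742/957 c=-86/319 d=86/957
S(15/2) = 10513/2552

Δ: Δ0=-4, Δ1=7/3, Δ2=1, Δ3=-1, Δ4=-2
row 1: diag=8, rhs=38; c'=3/8, d'=19/4
row 2: denom=10−3·3/8=71/8; d'=(-8−3·19/4)/(71/8)=-178/71
row 3: denom=10−2·16/71=678/71; d'=(-12−2·-178/71)/(678/71)=-248/339
row 4: denom=8−3·71/226=1595/226; d'=(-6−3·-248/339)/(1595/226)=-172/319
back: M4=-172/319
back: M3=-248/339−71/226·-172/319=-538/957
back: M2=-178/71−16/71·-538/957=-2278/957
back: M1=19/4−3/8·-2278/957=1800/319
M: M0=0, M1=1800/319, M2=-2278/957, M3=-538/957, M4=-172/319, M5=0
seg 0: a=0, c=M0/2=0, d=(M1−M0)/(6·1)=300/319, b=Δ0−h0·(2M0+M1)/6=-1576/319
seg 1: a=-4, c=M1/2=900/319, d=(M2−M1)/(6·3)=-349/783, b=Δ1−h1·(2M1+M2)/6=-676/319
seg 2: a=3, c=M2/2=-1139/957, d=(M3−M2)/(6·2)=5/33, b=Δ2−h2·(2M2+M3)/6=885/319
seg 3: a=5, c=M3/2=-269/957, d=(M4−M3)/(6·3)=1/783, b=Δ3−h3·(2M3+M4)/6=-161/957
seg 4: a=2, c=M4/2=-86/319, d=(M5−M4)/(6·1)=86/957, b=Δ4−h4·(2M4+M5)/6=-1742/957
t_q=15/2 → seg 3, τ=3/2; S=5+-161/957·τ+-269/957·τ²+1/783·τ³=10513/2552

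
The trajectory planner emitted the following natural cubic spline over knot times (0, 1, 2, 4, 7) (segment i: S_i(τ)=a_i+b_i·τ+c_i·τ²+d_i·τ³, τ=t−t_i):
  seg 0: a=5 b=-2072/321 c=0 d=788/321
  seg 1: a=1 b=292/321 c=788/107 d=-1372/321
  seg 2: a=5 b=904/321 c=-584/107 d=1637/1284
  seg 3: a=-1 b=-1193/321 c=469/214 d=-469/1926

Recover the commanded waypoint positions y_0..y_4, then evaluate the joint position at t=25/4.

y_0=5 y_1=1 y_2=5 y_3=-1 y_4=1
S(25/4) = -14257/13696

y_0 = S_0(0) = a_0 = 5
y_1 = S_1(0) = a_1 = 1
y_2 = S_2(0) = a_2 = 5
y_3 = S_3(0) = a_3 = -1
y_4 = S_3(3) = 1
t_q=25/4 is in segment 3 (τ=9/4); S_3(τ)=-14257/13696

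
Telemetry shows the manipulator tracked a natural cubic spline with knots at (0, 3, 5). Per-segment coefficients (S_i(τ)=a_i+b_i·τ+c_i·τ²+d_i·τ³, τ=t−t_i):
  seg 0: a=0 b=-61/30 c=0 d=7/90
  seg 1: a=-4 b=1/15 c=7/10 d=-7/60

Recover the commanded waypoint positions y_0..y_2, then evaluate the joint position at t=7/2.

y_0=0 y_1=-4 y_2=-2
S(7/2) = -609/160

y_0 = S_0(0) = a_0 = 0
y_1 = S_1(0) = a_1 = -4
y_2 = S_1(2) = -2
t_q=7/2 is in segment 1 (τ=1/2); S_1(τ)=-609/160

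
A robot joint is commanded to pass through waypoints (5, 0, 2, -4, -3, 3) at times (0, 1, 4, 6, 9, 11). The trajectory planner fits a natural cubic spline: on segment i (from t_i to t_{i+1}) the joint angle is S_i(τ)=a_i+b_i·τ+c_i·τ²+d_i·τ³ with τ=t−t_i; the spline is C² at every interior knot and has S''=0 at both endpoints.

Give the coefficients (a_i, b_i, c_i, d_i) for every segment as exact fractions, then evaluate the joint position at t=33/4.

Δ: Δ0=-5, Δ1=2/3, Δ2=-3, Δ3=1/3, Δ4=3
row 1: diag=8, rhs=34; c'=3/8, d'=17/4
row 2: denom=10−3·3/8=71/8; d'=(-22−3·17/4)/(71/8)=-278/71
row 3: denom=10−2·16/71=678/71; d'=(20−2·-278/71)/(678/71)=988/339
row 4: denom=10−3·71/226=2047/226; d'=(16−3·988/339)/(2047/226)=1640/2047
back: M4=1640/2047
back: M3=988/339−71/226·1640/2047=16352/6141
back: M2=-278/71−16/71·16352/6141=-27730/6141
back: M1=17/4−3/8·-27730/6141=12166/2047
M: M0=0, M1=12166/2047, M2=-27730/6141, M3=16352/6141, M4=1640/2047, M5=0
seg 0: a=5, c=M0/2=0, d=(M1−M0)/(6·1)=6083/6141, b=Δ0−h0·(2M0+M1)/6=-36788/6141
seg 1: a=0, c=M1/2=6083/2047, d=(M2−M1)/(6·3)=-32114/55269, b=Δ1−h1·(2M1+M2)/6=-18539/6141
seg 2: a=2, c=M2/2=-13865/6141, d=(M3−M2)/(6·2)=2449/4094, b=Δ2−h2·(2M2+M3)/6=-5387/6141
seg 3: a=-4, c=M3/2=8176/6141, d=(M4−M3)/(6·3)=-5716/55269, b=Δ3−h3·(2M3+M4)/6=-16765/6141
seg 4: a=-3, c=M4/2=820/2047, d=(M5−M4)/(6·2)=-410/6141, b=Δ4−h4·(2M4+M5)/6=15143/6141
t_q=33/4 → seg 3, τ=9/4; S=-4+-16765/6141·τ+8176/6141·τ²+-5716/55269·τ³=-150019/32752

  seg 0: a=5 b=-36788/6141 c=0 d=6083/6141
  seg 1: a=0 b=-18539/6141 c=6083/2047 d=-32114/55269
  seg 2: a=2 b=-5387/6141 c=-13865/6141 d=2449/4094
  seg 3: a=-4 b=-16765/6141 c=8176/6141 d=-5716/55269
  seg 4: a=-3 b=15143/6141 c=820/2047 d=-410/6141
S(33/4) = -150019/32752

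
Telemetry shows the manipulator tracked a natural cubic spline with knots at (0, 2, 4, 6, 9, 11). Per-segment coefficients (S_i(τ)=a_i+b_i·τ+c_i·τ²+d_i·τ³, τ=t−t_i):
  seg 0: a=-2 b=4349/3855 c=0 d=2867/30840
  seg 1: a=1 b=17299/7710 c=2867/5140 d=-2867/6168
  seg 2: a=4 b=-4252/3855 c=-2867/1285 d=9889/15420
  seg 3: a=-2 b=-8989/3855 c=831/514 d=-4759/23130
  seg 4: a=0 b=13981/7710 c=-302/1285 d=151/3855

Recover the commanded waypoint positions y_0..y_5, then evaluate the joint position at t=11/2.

y_0=-2 y_1=1 y_2=4 y_3=-2 y_4=0 y_5=3
S(11/2) = -4195/8224

y_0 = S_0(0) = a_0 = -2
y_1 = S_1(0) = a_1 = 1
y_2 = S_2(0) = a_2 = 4
y_3 = S_3(0) = a_3 = -2
y_4 = S_4(0) = a_4 = 0
y_5 = S_4(2) = 3
t_q=11/2 is in segment 2 (τ=3/2); S_2(τ)=-4195/8224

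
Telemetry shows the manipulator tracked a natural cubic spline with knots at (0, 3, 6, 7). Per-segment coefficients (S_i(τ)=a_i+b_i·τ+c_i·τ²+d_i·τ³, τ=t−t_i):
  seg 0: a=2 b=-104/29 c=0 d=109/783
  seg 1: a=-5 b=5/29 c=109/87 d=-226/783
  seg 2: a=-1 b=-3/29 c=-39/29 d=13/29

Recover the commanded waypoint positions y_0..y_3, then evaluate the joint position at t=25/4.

y_0=2 y_1=-5 y_2=-1 y_3=-2
S(25/4) = -2047/1856

y_0 = S_0(0) = a_0 = 2
y_1 = S_1(0) = a_1 = -5
y_2 = S_2(0) = a_2 = -1
y_3 = S_2(1) = -2
t_q=25/4 is in segment 2 (τ=1/4); S_2(τ)=-2047/1856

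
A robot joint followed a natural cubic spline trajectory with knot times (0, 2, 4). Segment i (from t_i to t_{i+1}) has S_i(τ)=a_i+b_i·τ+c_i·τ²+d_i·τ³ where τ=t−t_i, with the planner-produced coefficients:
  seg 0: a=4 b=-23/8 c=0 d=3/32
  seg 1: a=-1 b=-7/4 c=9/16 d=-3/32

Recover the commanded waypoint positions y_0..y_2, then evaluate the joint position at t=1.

y_0 = S_0(0) = a_0 = 4
y_1 = S_1(0) = a_1 = -1
y_2 = S_1(2) = -3
t_q=1 is in segment 0 (τ=1); S_0(τ)=39/32

y_0=4 y_1=-1 y_2=-3
S(1) = 39/32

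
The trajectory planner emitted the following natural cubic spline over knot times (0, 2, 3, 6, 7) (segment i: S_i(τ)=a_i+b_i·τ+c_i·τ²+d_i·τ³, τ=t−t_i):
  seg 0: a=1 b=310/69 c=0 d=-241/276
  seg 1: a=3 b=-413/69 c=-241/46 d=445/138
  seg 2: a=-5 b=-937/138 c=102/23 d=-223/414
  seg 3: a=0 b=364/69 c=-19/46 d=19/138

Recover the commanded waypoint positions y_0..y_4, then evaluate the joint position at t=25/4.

y_0 = S_0(0) = a_0 = 1
y_1 = S_1(0) = a_1 = 3
y_2 = S_2(0) = a_2 = -5
y_3 = S_3(0) = a_3 = 0
y_4 = S_3(1) = 5
t_q=25/4 is in segment 3 (τ=1/4); S_3(τ)=3813/2944

y_0=1 y_1=3 y_2=-5 y_3=0 y_4=5
S(25/4) = 3813/2944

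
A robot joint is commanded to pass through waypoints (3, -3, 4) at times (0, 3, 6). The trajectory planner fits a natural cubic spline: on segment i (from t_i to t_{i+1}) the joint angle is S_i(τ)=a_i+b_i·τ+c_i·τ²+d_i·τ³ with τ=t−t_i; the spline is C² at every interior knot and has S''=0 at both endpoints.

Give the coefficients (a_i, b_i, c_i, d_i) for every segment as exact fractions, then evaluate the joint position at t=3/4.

Δ: Δ0=-2, Δ1=7/3
row 1: diag=12, rhs=26; c'=1/4, d'=13/6
back: M1=13/6
M: M0=0, M1=13/6, M2=0
seg 0: a=3, c=M0/2=0, d=(M1−M0)/(6·3)=13/108, b=Δ0−h0·(2M0+M1)/6=-37/12
seg 1: a=-3, c=M1/2=13/12, d=(M2−M1)/(6·3)=-13/108, b=Δ1−h1·(2M1+M2)/6=1/6
t_q=3/4 → seg 0, τ=3/4; S=3+-37/12·τ+0·τ²+13/108·τ³=189/256

  seg 0: a=3 b=-37/12 c=0 d=13/108
  seg 1: a=-3 b=1/6 c=13/12 d=-13/108
S(3/4) = 189/256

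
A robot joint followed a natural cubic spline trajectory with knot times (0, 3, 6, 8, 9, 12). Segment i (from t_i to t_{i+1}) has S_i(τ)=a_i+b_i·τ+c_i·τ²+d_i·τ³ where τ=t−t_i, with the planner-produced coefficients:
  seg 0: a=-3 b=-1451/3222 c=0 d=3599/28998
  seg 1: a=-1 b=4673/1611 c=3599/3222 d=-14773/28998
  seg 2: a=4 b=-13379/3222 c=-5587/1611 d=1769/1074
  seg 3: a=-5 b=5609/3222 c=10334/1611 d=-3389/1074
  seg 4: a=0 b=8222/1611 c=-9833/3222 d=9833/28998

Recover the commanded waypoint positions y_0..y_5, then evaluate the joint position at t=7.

y_0=-3 y_1=-1 y_2=4 y_3=-5 y_4=0 y_5=-3
S(7) = -3179/1611

y_0 = S_0(0) = a_0 = -3
y_1 = S_1(0) = a_1 = -1
y_2 = S_2(0) = a_2 = 4
y_3 = S_3(0) = a_3 = -5
y_4 = S_4(0) = a_4 = 0
y_5 = S_4(3) = -3
t_q=7 is in segment 2 (τ=1); S_2(τ)=-3179/1611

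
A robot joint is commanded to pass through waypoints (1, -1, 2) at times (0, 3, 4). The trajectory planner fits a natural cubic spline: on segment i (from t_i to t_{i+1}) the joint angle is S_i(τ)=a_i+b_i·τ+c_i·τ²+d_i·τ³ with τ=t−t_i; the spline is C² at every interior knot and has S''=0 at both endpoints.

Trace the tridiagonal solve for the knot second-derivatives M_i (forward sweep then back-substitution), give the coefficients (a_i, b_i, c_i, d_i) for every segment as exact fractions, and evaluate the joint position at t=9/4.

Δ: Δ0=-2/3, Δ1=3
row 1: diag=8, rhs=22; c'=1/8, d'=11/4
back: M1=11/4
M: M0=0, M1=11/4, M2=0
seg 0: a=1, c=M0/2=0, d=(M1−M0)/(6·3)=11/72, b=Δ0−h0·(2M0+M1)/6=-49/24
seg 1: a=-1, c=M1/2=11/8, d=(M2−M1)/(6·1)=-11/24, b=Δ1−h1·(2M1+M2)/6=25/12
t_q=9/4 → seg 0, τ=9/4; S=1+-49/24·τ+0·τ²+11/72·τ³=-949/512

  seg 0: a=1 b=-49/24 c=0 d=11/72
  seg 1: a=-1 b=25/12 c=11/8 d=-11/24
S(9/4) = -949/512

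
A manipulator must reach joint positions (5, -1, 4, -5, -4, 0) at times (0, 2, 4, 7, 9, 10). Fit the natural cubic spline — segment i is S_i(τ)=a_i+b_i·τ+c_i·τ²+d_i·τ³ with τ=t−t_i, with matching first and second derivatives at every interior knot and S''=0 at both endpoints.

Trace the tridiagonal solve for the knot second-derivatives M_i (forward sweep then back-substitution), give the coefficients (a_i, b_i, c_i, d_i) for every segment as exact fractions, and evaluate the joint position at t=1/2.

Δ: Δ0=-3, Δ1=5/2, Δ2=-3, Δ3=1/2, Δ4=4
row 1: diag=8, rhs=33; c'=1/4, d'=33/8
row 2: denom=10−2·1/4=19/2; d'=(-33−2·33/8)/(19/2)=-165/38
row 3: denom=10−3·6/19=172/19; d'=(21−3·-165/38)/(172/19)=1293/344
row 4: denom=6−2·19/86=239/43; d'=(21−2·1293/344)/(239/43)=2319/956
back: M4=2319/956
back: M3=1293/344−19/86·2319/956=3081/956
back: M2=-165/38−6/19·3081/956=-1281/239
back: M1=33/8−1/4·-1281/239=10449/1912
M: M0=0, M1=10449/1912, M2=-1281/239, M3=3081/956, M4=2319/956, M5=0
seg 0: a=5, c=M0/2=0, d=(M1−M0)/(6·2)=3483/7648, b=Δ0−h0·(2M0+M1)/6=-9219/1912
seg 1: a=-1, c=M1/2=10449/3824, d=(M2−M1)/(6·2)=-6899/7648, b=Δ1−h1·(2M1+M2)/6=615/956
seg 2: a=4, c=M2/2=-1281/478, d=(M3−M2)/(6·3)=2735/5736, b=Δ2−h2·(2M2+M3)/6=1431/1912
seg 3: a=-5, c=M3/2=3081/1912, d=(M4−M3)/(6·2)=-127/1912, b=Δ3−h3·(2M3+M4)/6=-2349/956
seg 4: a=-4, c=M4/2=2319/1912, d=(M5−M4)/(6·1)=-773/1912, b=Δ4−h4·(2M4+M5)/6=3051/956
t_q=1/2 → seg 0, τ=1/2; S=5+-9219/1912·τ+0·τ²+3483/7648·τ³=161899/61184

  seg 0: a=5 b=-9219/1912 c=0 d=3483/7648
  seg 1: a=-1 b=615/956 c=10449/3824 d=-6899/7648
  seg 2: a=4 b=1431/1912 c=-1281/478 d=2735/5736
  seg 3: a=-5 b=-2349/956 c=3081/1912 d=-127/1912
  seg 4: a=-4 b=3051/956 c=2319/1912 d=-773/1912
S(1/2) = 161899/61184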